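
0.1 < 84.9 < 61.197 False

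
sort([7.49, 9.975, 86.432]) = [7.49, 9.975, 86.432]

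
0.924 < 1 True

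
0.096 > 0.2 False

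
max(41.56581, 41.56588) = 41.56588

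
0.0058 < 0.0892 True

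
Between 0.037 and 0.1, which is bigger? 0.1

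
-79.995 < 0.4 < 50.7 True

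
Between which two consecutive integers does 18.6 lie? 18 and 19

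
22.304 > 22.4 False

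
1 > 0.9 True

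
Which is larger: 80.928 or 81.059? 81.059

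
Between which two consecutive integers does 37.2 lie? 37 and 38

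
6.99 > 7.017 False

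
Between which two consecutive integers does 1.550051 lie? 1 and 2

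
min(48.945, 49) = 48.945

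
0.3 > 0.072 True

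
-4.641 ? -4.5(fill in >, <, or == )<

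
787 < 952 True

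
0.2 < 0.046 False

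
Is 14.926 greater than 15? No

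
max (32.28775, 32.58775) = 32.58775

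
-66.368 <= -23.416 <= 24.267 True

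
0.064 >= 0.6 False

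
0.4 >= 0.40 True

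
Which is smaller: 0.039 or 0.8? 0.039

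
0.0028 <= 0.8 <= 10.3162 True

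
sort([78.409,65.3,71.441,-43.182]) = [-43.182,65.3,71.441,78.409]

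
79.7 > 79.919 False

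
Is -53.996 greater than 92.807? No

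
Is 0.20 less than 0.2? No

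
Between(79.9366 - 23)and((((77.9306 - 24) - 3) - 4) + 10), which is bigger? (79.9366 - 23)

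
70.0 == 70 True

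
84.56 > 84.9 False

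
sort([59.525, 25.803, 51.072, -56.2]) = [-56.2, 25.803, 51.072, 59.525]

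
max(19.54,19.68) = 19.68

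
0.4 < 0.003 False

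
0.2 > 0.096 True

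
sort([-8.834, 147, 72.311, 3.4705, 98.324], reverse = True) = [147, 98.324, 72.311, 3.4705, -8.834]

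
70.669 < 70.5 False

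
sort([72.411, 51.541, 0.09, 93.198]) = [0.09, 51.541, 72.411, 93.198]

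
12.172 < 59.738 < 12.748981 False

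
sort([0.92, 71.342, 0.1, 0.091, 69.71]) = [0.091, 0.1, 0.92, 69.71, 71.342]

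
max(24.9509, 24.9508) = 24.9509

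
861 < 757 False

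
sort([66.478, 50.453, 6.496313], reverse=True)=[66.478, 50.453, 6.496313]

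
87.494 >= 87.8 False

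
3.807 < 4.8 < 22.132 True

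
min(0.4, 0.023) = 0.023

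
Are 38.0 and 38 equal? Yes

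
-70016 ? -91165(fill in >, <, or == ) >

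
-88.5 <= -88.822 False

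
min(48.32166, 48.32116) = 48.32116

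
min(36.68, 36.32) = 36.32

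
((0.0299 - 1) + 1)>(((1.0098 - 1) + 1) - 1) True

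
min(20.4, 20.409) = 20.4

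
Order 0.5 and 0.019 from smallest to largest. 0.019, 0.5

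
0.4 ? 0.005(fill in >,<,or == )>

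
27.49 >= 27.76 False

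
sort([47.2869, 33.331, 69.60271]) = [33.331, 47.2869, 69.60271]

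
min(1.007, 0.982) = 0.982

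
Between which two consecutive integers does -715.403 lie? -716 and -715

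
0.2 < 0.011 False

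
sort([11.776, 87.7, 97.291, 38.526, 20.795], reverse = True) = [97.291, 87.7, 38.526, 20.795, 11.776]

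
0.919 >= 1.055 False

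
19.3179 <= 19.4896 True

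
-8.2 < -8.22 False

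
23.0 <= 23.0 True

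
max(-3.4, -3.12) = -3.12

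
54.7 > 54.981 False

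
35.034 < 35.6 True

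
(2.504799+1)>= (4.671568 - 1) False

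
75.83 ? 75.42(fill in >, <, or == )>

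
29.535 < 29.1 False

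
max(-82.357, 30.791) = 30.791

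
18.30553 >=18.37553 False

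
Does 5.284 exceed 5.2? Yes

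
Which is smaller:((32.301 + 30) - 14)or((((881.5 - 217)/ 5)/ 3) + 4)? ((((881.5 - 217)/ 5)/ 3) + 4)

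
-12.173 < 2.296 True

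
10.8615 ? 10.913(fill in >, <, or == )<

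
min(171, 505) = 171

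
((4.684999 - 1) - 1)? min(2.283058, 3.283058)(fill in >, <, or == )>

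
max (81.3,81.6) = 81.6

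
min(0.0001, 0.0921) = 0.0001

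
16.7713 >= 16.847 False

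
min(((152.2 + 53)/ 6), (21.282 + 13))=34.2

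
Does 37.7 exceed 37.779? No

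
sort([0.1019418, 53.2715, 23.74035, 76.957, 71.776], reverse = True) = [76.957, 71.776, 53.2715, 23.74035, 0.1019418]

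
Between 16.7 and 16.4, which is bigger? 16.7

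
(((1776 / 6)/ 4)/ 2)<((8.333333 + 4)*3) False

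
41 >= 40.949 True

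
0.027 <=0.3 True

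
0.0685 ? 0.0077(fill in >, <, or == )>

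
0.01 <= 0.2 True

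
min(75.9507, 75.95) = 75.95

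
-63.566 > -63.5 False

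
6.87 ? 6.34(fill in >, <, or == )>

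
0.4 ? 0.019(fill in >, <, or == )>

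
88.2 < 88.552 True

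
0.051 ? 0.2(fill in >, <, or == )<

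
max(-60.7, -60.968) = -60.7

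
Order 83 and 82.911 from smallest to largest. 82.911, 83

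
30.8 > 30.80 False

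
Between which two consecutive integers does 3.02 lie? 3 and 4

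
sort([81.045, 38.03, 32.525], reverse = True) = [81.045, 38.03, 32.525]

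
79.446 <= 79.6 True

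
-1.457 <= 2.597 True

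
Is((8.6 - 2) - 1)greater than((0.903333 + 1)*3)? No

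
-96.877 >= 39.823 False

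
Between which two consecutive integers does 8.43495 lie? 8 and 9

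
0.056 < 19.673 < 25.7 True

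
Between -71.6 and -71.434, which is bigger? -71.434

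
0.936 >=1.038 False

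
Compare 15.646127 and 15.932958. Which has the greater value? 15.932958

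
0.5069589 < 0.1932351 False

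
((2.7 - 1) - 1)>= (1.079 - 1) True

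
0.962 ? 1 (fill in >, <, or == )<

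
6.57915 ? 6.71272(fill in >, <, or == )<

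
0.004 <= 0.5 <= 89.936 True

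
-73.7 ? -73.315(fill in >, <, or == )<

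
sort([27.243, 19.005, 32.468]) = [19.005, 27.243, 32.468]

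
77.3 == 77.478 False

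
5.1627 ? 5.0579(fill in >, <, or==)>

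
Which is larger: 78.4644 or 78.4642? 78.4644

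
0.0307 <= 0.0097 False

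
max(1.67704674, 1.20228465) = 1.67704674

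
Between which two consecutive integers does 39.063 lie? 39 and 40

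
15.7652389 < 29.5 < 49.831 True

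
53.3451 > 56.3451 False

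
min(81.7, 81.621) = 81.621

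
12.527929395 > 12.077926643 True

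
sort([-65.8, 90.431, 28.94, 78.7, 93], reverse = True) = [93, 90.431, 78.7, 28.94, -65.8]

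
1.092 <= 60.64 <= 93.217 True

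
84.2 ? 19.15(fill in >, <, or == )>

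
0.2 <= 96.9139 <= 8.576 False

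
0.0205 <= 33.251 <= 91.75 True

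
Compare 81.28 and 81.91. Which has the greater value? 81.91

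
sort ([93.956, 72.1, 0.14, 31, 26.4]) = [0.14, 26.4, 31, 72.1, 93.956]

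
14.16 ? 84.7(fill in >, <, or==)<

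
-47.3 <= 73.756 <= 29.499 False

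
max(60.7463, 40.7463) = 60.7463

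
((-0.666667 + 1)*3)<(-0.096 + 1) False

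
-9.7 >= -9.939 True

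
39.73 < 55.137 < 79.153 True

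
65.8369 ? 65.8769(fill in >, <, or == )<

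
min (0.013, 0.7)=0.013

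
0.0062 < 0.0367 True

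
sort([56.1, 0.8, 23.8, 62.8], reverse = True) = [62.8, 56.1, 23.8, 0.8]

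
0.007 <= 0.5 True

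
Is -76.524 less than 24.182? Yes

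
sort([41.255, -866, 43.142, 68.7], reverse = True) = [68.7, 43.142, 41.255, -866]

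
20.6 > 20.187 True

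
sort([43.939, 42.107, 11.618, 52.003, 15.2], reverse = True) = [52.003, 43.939, 42.107, 15.2, 11.618]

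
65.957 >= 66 False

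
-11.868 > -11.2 False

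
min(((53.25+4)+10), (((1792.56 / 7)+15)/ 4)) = 67.25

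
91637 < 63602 False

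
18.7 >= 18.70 True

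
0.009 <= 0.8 True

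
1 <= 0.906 False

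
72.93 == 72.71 False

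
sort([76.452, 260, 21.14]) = [21.14, 76.452, 260]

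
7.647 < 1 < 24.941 False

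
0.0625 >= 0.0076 True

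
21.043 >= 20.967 True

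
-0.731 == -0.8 False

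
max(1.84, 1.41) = 1.84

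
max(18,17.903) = 18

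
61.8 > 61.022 True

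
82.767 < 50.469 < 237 False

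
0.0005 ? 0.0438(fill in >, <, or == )<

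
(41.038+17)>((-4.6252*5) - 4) True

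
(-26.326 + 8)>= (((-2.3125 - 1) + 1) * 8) True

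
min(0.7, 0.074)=0.074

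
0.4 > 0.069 True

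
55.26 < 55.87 True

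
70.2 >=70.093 True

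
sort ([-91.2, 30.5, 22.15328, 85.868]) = [-91.2, 22.15328, 30.5, 85.868]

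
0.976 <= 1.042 True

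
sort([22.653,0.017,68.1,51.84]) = [0.017,22.653,51.84,68.1]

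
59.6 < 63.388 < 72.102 True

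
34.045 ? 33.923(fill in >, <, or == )>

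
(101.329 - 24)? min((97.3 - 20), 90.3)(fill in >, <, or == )>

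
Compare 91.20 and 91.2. They are equal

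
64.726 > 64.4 True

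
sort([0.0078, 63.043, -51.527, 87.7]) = [-51.527, 0.0078, 63.043, 87.7]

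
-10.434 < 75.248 True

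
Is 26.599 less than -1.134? No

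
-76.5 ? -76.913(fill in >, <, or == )>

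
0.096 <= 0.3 True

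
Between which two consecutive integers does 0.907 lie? 0 and 1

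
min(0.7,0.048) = 0.048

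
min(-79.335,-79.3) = -79.335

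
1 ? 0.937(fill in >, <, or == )>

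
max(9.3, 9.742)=9.742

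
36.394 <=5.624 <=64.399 False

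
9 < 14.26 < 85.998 True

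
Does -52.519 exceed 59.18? No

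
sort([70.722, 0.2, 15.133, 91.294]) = [0.2, 15.133, 70.722, 91.294]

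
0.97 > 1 False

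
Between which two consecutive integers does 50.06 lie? 50 and 51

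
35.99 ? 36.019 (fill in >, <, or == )<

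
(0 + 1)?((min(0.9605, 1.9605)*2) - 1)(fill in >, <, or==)>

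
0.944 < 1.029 True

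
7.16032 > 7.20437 False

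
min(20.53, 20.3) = 20.3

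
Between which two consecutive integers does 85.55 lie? 85 and 86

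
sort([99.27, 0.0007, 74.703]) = [0.0007, 74.703, 99.27]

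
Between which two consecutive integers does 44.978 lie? 44 and 45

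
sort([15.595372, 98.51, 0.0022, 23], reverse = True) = [98.51, 23, 15.595372, 0.0022]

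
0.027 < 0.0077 False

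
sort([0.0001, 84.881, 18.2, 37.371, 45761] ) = [0.0001, 18.2, 37.371, 84.881, 45761]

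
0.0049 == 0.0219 False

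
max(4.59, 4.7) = 4.7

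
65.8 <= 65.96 True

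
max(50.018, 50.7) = 50.7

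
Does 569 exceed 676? No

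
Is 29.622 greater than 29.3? Yes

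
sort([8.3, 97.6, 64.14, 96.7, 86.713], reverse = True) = [97.6, 96.7, 86.713, 64.14, 8.3]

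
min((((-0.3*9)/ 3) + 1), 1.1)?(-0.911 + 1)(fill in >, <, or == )>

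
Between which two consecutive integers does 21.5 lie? 21 and 22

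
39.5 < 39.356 False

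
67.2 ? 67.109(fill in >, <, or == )>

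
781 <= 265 False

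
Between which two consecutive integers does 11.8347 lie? 11 and 12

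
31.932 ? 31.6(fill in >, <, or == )>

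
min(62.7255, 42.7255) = 42.7255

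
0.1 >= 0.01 True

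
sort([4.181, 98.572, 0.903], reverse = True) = [98.572, 4.181, 0.903]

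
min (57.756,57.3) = 57.3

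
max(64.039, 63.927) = 64.039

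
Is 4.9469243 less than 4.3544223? No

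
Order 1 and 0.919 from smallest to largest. 0.919,1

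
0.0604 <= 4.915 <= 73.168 True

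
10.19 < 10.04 False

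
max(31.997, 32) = 32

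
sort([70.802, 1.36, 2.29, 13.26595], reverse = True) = [70.802, 13.26595, 2.29, 1.36]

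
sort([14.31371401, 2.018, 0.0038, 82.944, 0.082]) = [0.0038, 0.082, 2.018, 14.31371401, 82.944]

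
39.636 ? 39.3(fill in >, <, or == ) >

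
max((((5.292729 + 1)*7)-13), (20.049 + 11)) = 31.049103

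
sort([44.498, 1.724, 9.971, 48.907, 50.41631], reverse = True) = [50.41631, 48.907, 44.498, 9.971, 1.724]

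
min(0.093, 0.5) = 0.093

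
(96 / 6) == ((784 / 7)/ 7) True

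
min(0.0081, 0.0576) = 0.0081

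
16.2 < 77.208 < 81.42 True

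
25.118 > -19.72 True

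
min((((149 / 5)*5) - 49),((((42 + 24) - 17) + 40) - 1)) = 88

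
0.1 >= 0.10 True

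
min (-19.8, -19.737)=-19.8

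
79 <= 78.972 False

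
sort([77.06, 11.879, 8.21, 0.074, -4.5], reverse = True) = [77.06, 11.879, 8.21, 0.074, -4.5]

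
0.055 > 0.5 False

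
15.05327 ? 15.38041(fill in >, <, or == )<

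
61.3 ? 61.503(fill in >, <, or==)<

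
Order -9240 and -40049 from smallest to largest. -40049, -9240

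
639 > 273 True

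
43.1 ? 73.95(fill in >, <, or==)<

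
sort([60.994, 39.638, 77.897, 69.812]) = [39.638, 60.994, 69.812, 77.897]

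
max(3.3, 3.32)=3.32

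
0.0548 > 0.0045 True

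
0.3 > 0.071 True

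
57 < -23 False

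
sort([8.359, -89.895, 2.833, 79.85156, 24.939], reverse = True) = [79.85156, 24.939, 8.359, 2.833, -89.895]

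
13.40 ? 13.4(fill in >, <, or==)==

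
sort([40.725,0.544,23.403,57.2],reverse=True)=[57.2,40.725,23.403,0.544]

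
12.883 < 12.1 False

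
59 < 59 False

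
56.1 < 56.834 True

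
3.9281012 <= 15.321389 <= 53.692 True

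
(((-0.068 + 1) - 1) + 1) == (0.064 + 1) False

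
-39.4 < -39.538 False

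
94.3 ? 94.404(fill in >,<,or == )<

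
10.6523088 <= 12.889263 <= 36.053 True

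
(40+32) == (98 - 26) True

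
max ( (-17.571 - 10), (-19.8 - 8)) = -27.571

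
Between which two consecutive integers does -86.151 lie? -87 and -86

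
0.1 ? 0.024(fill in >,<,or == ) >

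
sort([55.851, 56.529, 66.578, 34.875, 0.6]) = [0.6, 34.875, 55.851, 56.529, 66.578]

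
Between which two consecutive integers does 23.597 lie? 23 and 24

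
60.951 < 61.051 True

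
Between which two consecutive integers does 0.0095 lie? 0 and 1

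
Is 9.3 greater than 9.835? No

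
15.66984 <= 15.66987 True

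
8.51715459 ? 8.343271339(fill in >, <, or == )>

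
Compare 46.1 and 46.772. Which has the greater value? 46.772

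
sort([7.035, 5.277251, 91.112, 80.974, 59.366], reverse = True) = [91.112, 80.974, 59.366, 7.035, 5.277251]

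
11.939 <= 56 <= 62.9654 True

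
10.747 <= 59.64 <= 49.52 False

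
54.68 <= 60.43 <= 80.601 True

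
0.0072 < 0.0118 True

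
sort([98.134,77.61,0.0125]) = [0.0125,77.61,98.134]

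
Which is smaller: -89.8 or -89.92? -89.92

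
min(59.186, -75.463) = -75.463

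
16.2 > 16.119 True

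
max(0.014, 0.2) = 0.2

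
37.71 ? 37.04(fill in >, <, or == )>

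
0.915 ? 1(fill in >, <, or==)<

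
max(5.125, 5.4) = 5.4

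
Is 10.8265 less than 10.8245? No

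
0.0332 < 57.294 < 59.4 True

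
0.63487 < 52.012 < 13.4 False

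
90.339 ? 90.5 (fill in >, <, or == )<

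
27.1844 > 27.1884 False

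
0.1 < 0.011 False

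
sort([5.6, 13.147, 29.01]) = [5.6, 13.147, 29.01]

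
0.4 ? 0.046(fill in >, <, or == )>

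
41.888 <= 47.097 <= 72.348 True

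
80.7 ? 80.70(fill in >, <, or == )==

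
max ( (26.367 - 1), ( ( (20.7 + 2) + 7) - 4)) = 25.7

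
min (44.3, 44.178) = 44.178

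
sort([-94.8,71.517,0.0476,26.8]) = [-94.8,0.0476,26.8,71.517]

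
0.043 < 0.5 True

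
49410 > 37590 True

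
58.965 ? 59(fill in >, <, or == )<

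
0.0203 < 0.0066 False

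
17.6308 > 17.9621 False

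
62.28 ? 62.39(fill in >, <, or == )<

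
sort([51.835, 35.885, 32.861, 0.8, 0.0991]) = [0.0991, 0.8, 32.861, 35.885, 51.835]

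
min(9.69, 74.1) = 9.69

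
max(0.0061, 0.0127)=0.0127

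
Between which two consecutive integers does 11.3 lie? 11 and 12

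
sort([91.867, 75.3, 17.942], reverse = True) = [91.867, 75.3, 17.942]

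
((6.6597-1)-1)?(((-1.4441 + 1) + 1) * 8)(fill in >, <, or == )>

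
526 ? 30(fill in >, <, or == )>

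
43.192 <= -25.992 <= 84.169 False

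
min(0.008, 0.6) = 0.008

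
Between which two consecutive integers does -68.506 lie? -69 and -68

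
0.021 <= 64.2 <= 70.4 True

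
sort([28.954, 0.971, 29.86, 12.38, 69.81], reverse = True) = [69.81, 29.86, 28.954, 12.38, 0.971]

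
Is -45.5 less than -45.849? No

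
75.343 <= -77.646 False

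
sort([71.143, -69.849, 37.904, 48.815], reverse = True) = [71.143, 48.815, 37.904, -69.849]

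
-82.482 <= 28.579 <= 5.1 False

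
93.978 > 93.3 True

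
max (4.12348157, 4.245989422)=4.245989422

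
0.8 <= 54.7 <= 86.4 True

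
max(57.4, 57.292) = 57.4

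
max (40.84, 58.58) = 58.58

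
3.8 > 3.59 True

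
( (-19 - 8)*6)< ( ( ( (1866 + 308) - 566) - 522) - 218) True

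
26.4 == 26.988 False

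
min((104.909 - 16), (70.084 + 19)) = 88.909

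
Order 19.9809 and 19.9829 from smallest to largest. 19.9809, 19.9829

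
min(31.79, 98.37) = 31.79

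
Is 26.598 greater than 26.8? No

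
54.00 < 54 False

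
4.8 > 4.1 True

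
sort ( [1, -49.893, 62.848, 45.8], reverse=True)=[62.848, 45.8, 1, -49.893]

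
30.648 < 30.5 False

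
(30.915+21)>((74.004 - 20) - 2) False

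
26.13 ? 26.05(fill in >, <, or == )>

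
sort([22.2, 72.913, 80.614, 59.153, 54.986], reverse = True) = [80.614, 72.913, 59.153, 54.986, 22.2]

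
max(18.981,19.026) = 19.026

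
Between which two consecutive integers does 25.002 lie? 25 and 26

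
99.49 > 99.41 True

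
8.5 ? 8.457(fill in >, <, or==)>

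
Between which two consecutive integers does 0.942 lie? 0 and 1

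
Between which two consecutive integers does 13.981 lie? 13 and 14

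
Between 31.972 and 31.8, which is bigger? 31.972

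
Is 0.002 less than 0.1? Yes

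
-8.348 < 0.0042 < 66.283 True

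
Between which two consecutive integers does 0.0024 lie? 0 and 1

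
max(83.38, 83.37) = 83.38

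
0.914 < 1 True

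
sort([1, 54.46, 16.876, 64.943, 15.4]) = [1, 15.4, 16.876, 54.46, 64.943]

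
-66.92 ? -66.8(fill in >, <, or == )<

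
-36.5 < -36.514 False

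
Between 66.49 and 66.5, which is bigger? 66.5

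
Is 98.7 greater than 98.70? No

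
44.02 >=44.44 False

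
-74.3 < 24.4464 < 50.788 True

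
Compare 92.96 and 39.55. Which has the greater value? 92.96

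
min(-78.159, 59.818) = -78.159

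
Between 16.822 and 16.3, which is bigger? 16.822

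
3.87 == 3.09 False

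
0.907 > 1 False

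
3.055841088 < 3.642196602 True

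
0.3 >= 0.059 True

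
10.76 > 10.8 False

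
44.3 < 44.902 True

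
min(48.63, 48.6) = 48.6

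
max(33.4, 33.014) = 33.4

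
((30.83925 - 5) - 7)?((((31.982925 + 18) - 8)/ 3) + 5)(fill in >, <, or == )<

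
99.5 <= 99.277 False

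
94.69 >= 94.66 True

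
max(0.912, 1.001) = 1.001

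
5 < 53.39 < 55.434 True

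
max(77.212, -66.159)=77.212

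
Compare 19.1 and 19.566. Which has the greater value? 19.566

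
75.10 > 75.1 False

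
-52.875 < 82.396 True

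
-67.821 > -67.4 False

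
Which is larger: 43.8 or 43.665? 43.8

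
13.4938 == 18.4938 False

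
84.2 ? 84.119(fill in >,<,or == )>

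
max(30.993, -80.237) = 30.993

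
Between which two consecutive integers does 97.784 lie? 97 and 98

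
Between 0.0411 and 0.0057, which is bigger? 0.0411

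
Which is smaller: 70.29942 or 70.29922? 70.29922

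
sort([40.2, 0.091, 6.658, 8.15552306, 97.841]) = [0.091, 6.658, 8.15552306, 40.2, 97.841]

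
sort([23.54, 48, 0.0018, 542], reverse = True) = [542, 48, 23.54, 0.0018]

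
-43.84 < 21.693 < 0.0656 False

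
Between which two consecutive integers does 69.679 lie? 69 and 70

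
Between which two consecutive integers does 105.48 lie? 105 and 106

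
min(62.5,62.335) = 62.335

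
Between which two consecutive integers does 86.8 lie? 86 and 87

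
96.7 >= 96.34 True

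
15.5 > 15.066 True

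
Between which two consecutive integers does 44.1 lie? 44 and 45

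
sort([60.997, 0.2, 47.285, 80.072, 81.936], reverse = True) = [81.936, 80.072, 60.997, 47.285, 0.2]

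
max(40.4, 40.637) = 40.637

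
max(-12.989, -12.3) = -12.3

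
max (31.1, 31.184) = 31.184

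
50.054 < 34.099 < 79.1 False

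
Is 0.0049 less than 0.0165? Yes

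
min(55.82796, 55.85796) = 55.82796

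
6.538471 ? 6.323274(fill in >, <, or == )>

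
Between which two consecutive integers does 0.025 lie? 0 and 1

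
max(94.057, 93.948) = 94.057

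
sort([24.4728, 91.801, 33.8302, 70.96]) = [24.4728, 33.8302, 70.96, 91.801]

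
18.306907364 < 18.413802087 True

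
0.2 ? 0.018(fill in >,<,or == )>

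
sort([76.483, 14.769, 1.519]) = [1.519, 14.769, 76.483]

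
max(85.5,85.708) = 85.708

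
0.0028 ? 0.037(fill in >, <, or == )<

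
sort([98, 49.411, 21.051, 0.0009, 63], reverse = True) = [98, 63, 49.411, 21.051, 0.0009]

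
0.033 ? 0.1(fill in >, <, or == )<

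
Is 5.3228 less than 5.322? No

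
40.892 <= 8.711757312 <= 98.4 False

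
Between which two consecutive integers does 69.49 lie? 69 and 70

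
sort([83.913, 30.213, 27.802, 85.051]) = [27.802, 30.213, 83.913, 85.051]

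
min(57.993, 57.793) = 57.793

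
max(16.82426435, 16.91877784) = 16.91877784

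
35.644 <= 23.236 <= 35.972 False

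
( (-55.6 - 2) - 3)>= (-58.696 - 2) True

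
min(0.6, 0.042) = 0.042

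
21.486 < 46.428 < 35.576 False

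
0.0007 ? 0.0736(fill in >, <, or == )<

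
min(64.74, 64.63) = 64.63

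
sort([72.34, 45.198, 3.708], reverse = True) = [72.34, 45.198, 3.708]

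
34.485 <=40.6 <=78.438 True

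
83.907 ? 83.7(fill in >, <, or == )>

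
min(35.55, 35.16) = 35.16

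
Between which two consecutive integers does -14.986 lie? -15 and -14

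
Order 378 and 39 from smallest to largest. 39, 378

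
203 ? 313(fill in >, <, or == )<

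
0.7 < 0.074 False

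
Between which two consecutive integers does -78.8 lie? -79 and -78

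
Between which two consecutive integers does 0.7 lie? 0 and 1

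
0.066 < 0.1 True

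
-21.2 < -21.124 True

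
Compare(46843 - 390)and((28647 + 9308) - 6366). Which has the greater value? (46843 - 390)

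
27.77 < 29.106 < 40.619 True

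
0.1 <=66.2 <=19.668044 False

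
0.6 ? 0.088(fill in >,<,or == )>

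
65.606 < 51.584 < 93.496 False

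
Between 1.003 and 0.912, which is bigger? 1.003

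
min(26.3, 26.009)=26.009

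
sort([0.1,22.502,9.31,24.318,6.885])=[0.1,6.885,9.31,22.502,24.318]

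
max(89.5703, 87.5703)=89.5703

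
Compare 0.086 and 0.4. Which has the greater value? 0.4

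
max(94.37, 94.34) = 94.37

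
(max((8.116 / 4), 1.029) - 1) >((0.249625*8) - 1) True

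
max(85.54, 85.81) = 85.81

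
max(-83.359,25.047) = 25.047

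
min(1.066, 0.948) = 0.948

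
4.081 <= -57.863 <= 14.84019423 False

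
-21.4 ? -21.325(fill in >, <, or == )<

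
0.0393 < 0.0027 False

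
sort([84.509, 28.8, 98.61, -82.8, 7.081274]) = [-82.8, 7.081274, 28.8, 84.509, 98.61]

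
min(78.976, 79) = 78.976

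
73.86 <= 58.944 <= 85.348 False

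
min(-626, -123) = -626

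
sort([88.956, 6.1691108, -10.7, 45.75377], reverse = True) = [88.956, 45.75377, 6.1691108, -10.7]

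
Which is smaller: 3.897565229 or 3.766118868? 3.766118868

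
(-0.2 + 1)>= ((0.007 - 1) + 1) True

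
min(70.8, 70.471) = 70.471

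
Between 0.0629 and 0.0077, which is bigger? 0.0629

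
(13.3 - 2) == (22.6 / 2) True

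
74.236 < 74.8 True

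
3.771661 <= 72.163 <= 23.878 False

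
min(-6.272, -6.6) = -6.6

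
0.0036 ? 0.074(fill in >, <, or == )<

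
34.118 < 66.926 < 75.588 True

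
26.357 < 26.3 False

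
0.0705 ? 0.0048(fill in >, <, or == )>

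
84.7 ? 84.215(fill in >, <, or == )>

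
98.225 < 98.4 True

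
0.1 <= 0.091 False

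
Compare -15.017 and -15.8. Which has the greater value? -15.017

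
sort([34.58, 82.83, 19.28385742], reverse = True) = [82.83, 34.58, 19.28385742]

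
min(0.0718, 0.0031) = 0.0031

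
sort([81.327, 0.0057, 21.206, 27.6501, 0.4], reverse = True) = [81.327, 27.6501, 21.206, 0.4, 0.0057]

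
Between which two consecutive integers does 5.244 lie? 5 and 6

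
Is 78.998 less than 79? Yes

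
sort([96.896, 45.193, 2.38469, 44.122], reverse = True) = [96.896, 45.193, 44.122, 2.38469]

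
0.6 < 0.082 False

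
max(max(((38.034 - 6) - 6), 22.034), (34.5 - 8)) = 26.5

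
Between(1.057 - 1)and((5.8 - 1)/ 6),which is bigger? ((5.8 - 1)/ 6)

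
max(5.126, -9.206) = 5.126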